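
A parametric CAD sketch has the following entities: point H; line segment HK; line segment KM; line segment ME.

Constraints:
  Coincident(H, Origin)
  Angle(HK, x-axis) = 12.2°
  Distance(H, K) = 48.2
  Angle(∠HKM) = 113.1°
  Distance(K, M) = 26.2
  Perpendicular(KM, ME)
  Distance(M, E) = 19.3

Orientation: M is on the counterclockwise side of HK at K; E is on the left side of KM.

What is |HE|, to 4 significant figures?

51.59

∠HKM = 113.1°, so KM runs at 12.2° + (180° − 113.1°) = 79.10° from the x-axis; with |KM| = 26.2, M = K + 26.2·(cos 79.10°, sin 79.10°) = (52.07, 35.91). KM is perpendicular to ME; with |ME| = 19.3 on the left of KM, E = M + 19.3·(-0.9820, 0.1891) = (33.11, 39.56). Then |HE| = |E − H| = 51.59.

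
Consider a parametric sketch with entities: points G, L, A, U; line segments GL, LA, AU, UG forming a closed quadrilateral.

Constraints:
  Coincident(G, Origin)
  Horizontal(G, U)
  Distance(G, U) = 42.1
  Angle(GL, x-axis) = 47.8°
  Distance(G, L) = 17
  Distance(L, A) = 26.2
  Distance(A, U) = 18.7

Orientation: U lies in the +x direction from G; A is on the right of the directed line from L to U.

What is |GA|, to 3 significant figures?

27.5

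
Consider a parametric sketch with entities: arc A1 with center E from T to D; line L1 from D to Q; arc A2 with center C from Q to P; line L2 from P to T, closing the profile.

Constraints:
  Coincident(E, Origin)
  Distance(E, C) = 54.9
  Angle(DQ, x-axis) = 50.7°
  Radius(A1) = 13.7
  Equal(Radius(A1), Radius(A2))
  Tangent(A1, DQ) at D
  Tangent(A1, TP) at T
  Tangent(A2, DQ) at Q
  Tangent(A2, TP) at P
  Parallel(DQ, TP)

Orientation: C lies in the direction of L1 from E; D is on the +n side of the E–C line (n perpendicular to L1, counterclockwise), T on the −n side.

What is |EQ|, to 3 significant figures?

56.6

The slot axis is L1's direction at 50.7°, so u = (cos 50.7°, sin 50.7°) = (0.633, 0.774) and n = (−sin 50.7°, cos 50.7°) = (-0.774, 0.633). E is at the origin and C lies 54.9 along u from E, so C = 54.9·u = (34.8, 42.5). Tangency of A1 to both parallel lines with radius 13.7 puts D and T at E ± 13.7·n: D = (-10.6, 8.68), T = (10.6, -8.68). Equal radii place Q and P the same way about C: Q = C + 13.7·n = (24.2, 51.2), P = C − 13.7·n = (45.4, 33.8). Then |EQ| = |Q − E| = 56.6.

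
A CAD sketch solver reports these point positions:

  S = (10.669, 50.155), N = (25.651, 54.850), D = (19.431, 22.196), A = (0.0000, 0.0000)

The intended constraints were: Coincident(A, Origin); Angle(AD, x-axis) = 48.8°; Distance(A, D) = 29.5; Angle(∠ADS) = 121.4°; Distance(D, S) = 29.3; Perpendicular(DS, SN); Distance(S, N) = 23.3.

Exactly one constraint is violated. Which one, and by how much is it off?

Distance(S, N) = 23.3 — off by 7.60.

A = (0.00, 0.00) ✓; AD at 48.80° ✓; |AD| = 29.50 ✓; ∠ADS = 121.4° ✓; |DS| = 29.30 ✓; ∠(DS, SN) = 90.00° ✓; |SN| = 15.70 ✗.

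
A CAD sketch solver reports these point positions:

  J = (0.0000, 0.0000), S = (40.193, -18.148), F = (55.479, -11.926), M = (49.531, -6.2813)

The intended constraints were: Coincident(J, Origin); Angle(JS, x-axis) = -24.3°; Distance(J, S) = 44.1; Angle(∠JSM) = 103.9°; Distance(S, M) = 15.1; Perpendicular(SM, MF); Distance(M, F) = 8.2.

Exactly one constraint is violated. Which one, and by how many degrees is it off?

Perpendicular(SM, MF) — off by 5.30°.

J = (0.00, 0.00) ✓; JS at -24.30° ✓; |JS| = 44.10 ✓; ∠JSM = 103.9° ✓; |SM| = 15.10 ✓; ∠(SM, MF) = 95.30° ✗; |MF| = 8.200 ✓.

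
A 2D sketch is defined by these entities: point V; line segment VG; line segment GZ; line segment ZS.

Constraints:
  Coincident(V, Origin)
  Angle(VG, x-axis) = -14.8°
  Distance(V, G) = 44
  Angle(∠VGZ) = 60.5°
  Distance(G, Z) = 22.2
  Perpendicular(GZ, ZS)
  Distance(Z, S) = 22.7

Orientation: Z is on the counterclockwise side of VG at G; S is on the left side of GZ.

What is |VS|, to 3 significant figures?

15.6

V is at the origin; VG runs at -14.8° with length 44.0, so G = 44.0·(cos -14.8°, sin -14.8°) = (42.5, -11.2). ∠VGZ = 60.5°, so GZ runs at -14.8° + (180° − 60.5°) = 105° from the x-axis; with |GZ| = 22.2, Z = G + 22.2·(cos 105°, sin 105°) = (36.9, 10.2). The perpendicularity gives ZS at right angles to GZ; with |ZS| = 22.7 on the left of GZ, S = Z + 22.7·(-0.967, -0.254) = (14.9, 4.47). Then |VS| = |S − V| = 15.6.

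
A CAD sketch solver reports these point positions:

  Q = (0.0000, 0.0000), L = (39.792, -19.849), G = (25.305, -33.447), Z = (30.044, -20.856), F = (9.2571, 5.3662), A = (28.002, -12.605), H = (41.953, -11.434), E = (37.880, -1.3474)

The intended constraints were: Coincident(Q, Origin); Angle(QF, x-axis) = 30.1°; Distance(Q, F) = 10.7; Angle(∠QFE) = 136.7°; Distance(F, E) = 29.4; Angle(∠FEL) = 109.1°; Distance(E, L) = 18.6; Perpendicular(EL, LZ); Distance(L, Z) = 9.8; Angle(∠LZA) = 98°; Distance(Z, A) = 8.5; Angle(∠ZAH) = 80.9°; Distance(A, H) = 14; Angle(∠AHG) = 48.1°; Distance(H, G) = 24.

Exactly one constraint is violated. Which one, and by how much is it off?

Distance(H, G) = 24 — off by 3.60.

Q = (0.00, 0.00) ✓; QF at 30.10° ✓; |QF| = 10.70 ✓; ∠QFE = 136.7° ✓; |FE| = 29.40 ✓; ∠FEL = 109.1° ✓; |EL| = 18.60 ✓; ∠(EL, LZ) = 90.00° ✓; |LZ| = 9.800 ✓; ∠LZA = 98.00° ✓; |ZA| = 8.500 ✓; ∠ZAH = 80.90° ✓; |AH| = 14.00 ✓; ∠AHG = 48.10° ✓; |HG| = 27.60 ✗.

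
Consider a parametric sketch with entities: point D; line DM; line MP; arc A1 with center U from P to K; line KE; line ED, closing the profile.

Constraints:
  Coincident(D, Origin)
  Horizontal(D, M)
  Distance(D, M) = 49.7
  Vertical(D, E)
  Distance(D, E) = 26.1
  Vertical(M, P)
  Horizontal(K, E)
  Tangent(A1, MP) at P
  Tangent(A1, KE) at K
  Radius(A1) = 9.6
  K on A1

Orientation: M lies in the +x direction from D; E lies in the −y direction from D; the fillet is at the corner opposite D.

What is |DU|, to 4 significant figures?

43.36

D and E share the same x with |DE| = 26.1 and E on the −y side, so E = (0.000, -26.10). The virtual corner opposite D is at (49.70, -26.10). The tangent condition forces UP to be normal to MP and the tangent condition forces UK to be normal to KE, with radius 9.6, so the center U sits 9.6 in from both sides at U = (40.10, -16.50). Then |DU| = |U − D| = 43.36.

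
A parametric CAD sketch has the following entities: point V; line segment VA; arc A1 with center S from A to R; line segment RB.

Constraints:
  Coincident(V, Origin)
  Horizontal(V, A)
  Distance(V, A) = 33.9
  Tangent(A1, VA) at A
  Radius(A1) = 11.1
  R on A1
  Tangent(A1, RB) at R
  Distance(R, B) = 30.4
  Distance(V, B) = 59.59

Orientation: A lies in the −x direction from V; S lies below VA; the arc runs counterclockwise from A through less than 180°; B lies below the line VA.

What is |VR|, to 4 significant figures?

46.58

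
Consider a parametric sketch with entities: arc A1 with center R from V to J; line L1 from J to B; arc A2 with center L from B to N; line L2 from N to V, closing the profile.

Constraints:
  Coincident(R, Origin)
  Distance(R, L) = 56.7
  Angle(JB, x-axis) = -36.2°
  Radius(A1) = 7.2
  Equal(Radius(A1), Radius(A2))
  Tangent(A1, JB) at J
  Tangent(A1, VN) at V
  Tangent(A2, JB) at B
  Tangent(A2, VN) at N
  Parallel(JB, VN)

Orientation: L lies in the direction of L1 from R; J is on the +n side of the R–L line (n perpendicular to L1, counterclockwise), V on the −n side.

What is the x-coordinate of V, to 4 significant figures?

-4.252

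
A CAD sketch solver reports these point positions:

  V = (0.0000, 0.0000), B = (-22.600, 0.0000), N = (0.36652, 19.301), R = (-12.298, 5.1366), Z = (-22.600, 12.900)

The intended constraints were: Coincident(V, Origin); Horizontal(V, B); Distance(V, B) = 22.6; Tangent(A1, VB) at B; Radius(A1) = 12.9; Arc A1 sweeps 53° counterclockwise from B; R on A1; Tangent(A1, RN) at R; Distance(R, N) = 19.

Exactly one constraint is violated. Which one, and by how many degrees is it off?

Tangent(A1, RN) at R — off by 4.80°.

V = (0.00, 0.00) ✓; V.y = 0.00, B.y = 0.00 ✓; |VB| = 22.60 ✓; ∠(ZB, BV) = 90.00° ✓; |ZB| = 12.90 ✓; bearing(Z→R) − bearing(Z→B) = 53.00° ✓; |ZR| = 12.90 ✓; ∠(ZR, RN) = 94.80° ✗; |RN| = 19.00 ✓.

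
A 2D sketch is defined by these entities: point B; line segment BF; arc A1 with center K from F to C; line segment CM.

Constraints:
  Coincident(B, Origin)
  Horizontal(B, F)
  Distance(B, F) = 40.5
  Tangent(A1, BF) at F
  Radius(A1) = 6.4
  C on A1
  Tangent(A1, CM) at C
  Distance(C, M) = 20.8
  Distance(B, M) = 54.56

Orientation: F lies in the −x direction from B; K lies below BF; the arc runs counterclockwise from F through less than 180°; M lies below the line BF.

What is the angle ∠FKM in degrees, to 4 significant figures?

161.6°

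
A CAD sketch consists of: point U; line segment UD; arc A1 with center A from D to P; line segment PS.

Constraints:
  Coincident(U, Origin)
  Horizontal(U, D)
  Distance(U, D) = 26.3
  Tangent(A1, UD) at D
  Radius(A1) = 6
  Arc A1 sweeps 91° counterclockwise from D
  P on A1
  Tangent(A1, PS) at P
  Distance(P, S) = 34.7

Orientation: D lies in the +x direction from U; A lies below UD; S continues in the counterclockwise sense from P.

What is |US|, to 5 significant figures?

45.844

On A1, D sits at bearing 90° from A; a 91° counterclockwise sweep puts P at bearing 181°, so P = A + 6.0·(cos 181°, sin 181°) = (20.301, -6.1047). A1 meets PS tangentially, so AP is at right angles to PS, so PS runs along (−sin 181°, cos 181°); with |PS| = 34.7, S = (20.907, -40.799). Then |US| = |S − U| = 45.844.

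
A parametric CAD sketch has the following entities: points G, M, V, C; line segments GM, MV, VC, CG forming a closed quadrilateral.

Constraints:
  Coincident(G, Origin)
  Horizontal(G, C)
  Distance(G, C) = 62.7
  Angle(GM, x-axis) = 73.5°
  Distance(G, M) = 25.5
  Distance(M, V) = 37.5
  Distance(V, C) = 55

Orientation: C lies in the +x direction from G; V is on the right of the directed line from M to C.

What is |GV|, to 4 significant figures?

15.96

G is at the origin; G and C share the same y with |GC| = 62.7 and C in +x, so C = (62.7, 0). GM runs at 73.5° with |GM| = 25.5, so M = (7.242, 24.45). V is determined by |MV| = 37.5 and |VC| = 55.0 together: it lies at the intersection of circle(M, 37.5) and circle(C, 55.0). With |MC| = 60.61, the foot of the radical line on MC is 16.95 from M and the perpendicular offset is √(37.5² − 16.95²) = 33.45. Taking the right-of-MC solution: V = (9.257, -13.00).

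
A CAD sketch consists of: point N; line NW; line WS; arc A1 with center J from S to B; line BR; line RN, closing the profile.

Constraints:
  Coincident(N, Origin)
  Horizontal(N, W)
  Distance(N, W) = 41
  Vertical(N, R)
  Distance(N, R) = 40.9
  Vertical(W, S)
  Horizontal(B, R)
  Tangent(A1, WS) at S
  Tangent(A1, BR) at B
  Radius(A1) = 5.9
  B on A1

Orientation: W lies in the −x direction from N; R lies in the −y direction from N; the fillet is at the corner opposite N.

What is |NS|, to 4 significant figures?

53.91

The virtual corner opposite N is at (-41.00, -40.90). Tangency of A1 to WS means the radius JS is perpendicular to WS and A1 meets BR tangentially, so JB is at right angles to BR, with radius 5.9, so the center J sits 5.9 in from both sides at J = (-35.10, -35.00). That places the tangent points at S = (-41.00, -35.00) on WS and B = (-35.10, -40.90) on BR. Then |NS| = |S − N| = 53.91.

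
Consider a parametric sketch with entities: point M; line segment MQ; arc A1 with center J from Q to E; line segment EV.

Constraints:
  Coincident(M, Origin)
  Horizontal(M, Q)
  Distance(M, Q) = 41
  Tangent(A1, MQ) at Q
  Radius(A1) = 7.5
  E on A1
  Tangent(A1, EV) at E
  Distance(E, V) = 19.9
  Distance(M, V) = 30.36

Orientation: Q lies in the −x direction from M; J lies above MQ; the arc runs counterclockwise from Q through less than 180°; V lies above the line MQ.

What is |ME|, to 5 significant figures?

35.027

Checks: |JE| = 7.500 ✓; ∠(JE, EV) = 90.00° ✓; |EV| = 19.90 ✓; |MV| = 30.36 ✓.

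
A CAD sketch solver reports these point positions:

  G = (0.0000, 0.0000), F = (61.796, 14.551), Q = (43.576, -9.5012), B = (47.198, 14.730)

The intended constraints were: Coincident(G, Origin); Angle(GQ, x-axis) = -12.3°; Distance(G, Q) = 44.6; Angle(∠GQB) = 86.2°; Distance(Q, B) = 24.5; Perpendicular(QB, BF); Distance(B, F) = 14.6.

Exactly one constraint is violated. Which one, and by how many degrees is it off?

Perpendicular(QB, BF) — off by 7.80°.

G = (0.00, 0.00) ✓; GQ at -12.30° ✓; |GQ| = 44.60 ✓; ∠GQB = 86.20° ✓; |QB| = 24.50 ✓; ∠(QB, BF) = 82.20° ✗; |BF| = 14.60 ✓.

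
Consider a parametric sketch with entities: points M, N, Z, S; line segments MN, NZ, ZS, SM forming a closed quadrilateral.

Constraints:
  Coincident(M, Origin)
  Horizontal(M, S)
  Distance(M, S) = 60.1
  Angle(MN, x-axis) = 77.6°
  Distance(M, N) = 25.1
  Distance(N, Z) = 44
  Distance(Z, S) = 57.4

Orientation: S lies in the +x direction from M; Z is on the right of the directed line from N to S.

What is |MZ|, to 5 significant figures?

20.414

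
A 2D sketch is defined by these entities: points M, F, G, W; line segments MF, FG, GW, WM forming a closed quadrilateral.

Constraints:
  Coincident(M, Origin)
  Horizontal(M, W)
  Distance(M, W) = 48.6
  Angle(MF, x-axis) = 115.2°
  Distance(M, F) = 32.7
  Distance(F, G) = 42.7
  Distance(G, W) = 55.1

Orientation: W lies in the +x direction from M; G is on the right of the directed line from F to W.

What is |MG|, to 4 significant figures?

13.23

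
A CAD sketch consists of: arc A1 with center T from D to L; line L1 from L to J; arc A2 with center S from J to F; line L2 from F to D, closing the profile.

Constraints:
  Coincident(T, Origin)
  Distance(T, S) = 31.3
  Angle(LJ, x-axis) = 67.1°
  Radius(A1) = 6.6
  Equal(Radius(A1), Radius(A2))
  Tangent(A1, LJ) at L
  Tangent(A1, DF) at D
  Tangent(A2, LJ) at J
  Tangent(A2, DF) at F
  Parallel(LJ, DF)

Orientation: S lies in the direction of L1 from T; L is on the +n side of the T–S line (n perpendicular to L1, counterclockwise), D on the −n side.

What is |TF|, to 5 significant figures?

31.988

The slot axis is L1's direction at 67.1°, so u = (cos 67.1°, sin 67.1°) = (0.38912, 0.92119) and n = (−sin 67.1°, cos 67.1°) = (-0.92119, 0.38912). T is at the origin and S lies 31.3 along u from T, so S = 31.3·u = (12.180, 28.833). Tangency of A1 to both parallel lines with radius 6.6 puts L and D at T ± 6.6·n: L = (-6.0798, 2.5682), D = (6.0798, -2.5682). Equal radii place J and F the same way about S: J = S + 6.6·n = (6.0998, 31.401), F = S − 6.6·n = (18.259, 26.265). Then |TF| = |F − T| = 31.988.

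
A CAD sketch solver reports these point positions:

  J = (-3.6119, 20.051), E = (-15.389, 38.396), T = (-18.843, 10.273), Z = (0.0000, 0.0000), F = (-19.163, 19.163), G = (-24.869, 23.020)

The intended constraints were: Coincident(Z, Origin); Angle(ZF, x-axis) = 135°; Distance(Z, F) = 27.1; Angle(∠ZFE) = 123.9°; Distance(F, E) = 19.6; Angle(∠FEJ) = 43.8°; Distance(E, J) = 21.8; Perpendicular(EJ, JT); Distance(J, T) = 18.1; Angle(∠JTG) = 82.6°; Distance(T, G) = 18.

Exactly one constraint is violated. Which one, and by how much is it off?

Distance(T, G) = 18 — off by 3.90.

Z = (0.00, 0.00) ✓; ZF at 135.0° ✓; |ZF| = 27.10 ✓; ∠ZFE = 123.9° ✓; |FE| = 19.60 ✓; ∠FEJ = 43.80° ✓; |EJ| = 21.80 ✓; ∠(EJ, JT) = 90.00° ✓; |JT| = 18.10 ✓; ∠JTG = 82.60° ✓; |TG| = 14.10 ✗.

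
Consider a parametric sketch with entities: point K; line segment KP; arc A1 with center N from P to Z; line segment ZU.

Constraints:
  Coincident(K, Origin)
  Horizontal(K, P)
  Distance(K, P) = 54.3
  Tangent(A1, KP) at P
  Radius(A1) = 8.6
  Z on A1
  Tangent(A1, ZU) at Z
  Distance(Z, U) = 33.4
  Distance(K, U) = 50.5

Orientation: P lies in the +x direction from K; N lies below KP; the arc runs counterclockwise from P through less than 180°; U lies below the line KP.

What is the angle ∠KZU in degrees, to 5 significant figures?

76.332°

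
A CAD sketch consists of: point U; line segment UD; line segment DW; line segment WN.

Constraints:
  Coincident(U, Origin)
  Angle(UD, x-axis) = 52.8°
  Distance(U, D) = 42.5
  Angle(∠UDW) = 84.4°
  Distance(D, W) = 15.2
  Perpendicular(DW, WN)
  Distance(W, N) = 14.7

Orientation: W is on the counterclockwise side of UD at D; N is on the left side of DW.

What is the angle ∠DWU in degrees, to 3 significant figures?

75.4°

U is at the origin; UD runs at 52.8° with length 42.5, so D = 42.5·(cos 52.8°, sin 52.8°) = (25.7, 33.9). ∠UDW = 84.4°, so DW runs at 52.8° + (180° − 84.4°) = 148° from the x-axis; with |DW| = 15.2, W = D + 15.2·(cos 148°, sin 148°) = (12.7, 41.8). Then cos ∠DWU = WD·WU / (|WD||WU|), giving 75.4°.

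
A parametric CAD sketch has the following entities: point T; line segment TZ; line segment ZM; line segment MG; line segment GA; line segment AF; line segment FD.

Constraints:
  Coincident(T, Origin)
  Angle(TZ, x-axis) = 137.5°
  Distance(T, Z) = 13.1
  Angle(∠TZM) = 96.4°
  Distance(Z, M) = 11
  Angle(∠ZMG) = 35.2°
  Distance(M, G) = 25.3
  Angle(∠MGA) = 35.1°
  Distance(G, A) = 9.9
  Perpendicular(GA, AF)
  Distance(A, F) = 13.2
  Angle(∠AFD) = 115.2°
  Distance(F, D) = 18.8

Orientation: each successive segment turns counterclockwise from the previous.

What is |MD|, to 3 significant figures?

28.6

T is at the origin; TZ runs at 137.5° with length 13.1, so Z = (-9.66, 8.85). ∠TZM = 96.4° gives ZM at -139° from the x-axis; with |ZM| = 11.0, M = (-17.9, 1.62). ∠ZMG = 35.2° gives MG at 5.90° from the x-axis; with |MG| = 25.3, G = (7.22, 4.22). ∠MGA = 35.1° gives GA at 151° from the x-axis; with |GA| = 9.9, A = (-1.42, 9.05). The perpendicularity gives AF at right angles to GA, so AF runs at -119°; with |AF| = 13.2, F = (-7.86, -2.47). ∠AFD = 115.2° gives FD at -54.4° from the x-axis; with |FD| = 18.8, D = (3.08, -17.8). Then |MD| = |D − M| = 28.6.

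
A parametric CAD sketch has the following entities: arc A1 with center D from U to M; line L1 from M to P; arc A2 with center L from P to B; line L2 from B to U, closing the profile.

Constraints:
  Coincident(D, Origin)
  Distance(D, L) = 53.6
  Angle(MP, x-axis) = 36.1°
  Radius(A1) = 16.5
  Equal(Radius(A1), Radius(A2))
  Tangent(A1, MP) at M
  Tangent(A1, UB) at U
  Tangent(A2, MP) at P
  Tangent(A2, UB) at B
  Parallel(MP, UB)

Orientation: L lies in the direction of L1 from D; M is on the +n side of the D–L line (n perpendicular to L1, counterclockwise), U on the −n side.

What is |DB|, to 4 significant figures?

56.08

The slot axis is L1's direction at 36.1°, so u = (cos 36.1°, sin 36.1°) = (0.8080, 0.5892) and n = (−sin 36.1°, cos 36.1°) = (-0.5892, 0.8080). D is at the origin and L lies 53.6 along u from D, so L = 53.6·u = (43.31, 31.58). Tangency of A1 to both parallel lines with radius 16.5 puts M and U at D ± 16.5·n: M = (-9.722, 13.33), U = (9.722, -13.33). Equal radii place P and B the same way about L: P = L + 16.5·n = (33.59, 44.91), B = L − 16.5·n = (53.03, 18.25). Then |DB| = |B − D| = 56.08.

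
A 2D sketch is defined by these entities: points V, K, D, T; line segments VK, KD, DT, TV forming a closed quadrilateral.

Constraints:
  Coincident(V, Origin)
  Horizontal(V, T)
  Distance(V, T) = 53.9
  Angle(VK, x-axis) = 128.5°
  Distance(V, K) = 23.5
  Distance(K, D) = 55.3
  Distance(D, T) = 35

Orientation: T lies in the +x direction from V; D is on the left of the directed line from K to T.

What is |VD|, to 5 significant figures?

50.290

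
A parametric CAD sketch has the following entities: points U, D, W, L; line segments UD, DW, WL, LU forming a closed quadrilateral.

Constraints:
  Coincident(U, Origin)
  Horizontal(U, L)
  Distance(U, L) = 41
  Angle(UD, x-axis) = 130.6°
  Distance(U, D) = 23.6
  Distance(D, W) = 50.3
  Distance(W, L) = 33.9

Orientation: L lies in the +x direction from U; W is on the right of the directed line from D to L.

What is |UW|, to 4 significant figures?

26.77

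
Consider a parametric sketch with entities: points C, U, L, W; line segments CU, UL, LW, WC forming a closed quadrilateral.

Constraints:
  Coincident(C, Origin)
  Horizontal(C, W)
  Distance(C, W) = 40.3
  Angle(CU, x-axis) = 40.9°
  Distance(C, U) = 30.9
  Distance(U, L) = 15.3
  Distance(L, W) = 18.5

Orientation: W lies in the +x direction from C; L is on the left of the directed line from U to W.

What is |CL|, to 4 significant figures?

42.72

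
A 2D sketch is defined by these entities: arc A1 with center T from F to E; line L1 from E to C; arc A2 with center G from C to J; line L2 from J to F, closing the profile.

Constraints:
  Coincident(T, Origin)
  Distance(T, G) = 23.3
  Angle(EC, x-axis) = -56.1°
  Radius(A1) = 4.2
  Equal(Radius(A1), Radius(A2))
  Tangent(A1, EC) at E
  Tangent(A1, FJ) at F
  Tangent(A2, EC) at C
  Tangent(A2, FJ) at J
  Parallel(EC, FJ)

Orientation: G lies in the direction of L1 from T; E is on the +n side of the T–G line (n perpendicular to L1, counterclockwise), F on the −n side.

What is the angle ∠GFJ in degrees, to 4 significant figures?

10.22°

Tangency of A1 to both parallel lines with radius 4.2 puts E and F at T ± 4.2·n: E = (3.486, 2.343), F = (-3.486, -2.343). Equal radii place C and J the same way about G: C = G + 4.2·n = (16.48, -17.00), J = G − 4.2·n = (9.509, -21.68). Then cos ∠GFJ = FG·FJ / (|FG||FJ|), giving 10.22°.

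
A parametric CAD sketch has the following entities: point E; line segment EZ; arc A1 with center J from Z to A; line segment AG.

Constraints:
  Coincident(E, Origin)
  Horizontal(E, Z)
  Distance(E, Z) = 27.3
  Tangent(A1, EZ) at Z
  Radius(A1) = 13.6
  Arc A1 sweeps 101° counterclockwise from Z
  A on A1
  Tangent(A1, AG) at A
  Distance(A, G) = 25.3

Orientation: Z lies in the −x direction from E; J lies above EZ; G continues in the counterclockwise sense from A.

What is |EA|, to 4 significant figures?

21.37

Since A1 is tangent to EZ there, JZ ⟂ EZ, so J = Z + (0, 13.6) = (-27.30, 13.60). On A1, Z sits at bearing -90° from J; a 101° counterclockwise sweep puts A at bearing 11°, so A = J + 13.6·(cos 11°, sin 11°) = (-13.95, 16.20). Then |EA| = |A − E| = 21.37.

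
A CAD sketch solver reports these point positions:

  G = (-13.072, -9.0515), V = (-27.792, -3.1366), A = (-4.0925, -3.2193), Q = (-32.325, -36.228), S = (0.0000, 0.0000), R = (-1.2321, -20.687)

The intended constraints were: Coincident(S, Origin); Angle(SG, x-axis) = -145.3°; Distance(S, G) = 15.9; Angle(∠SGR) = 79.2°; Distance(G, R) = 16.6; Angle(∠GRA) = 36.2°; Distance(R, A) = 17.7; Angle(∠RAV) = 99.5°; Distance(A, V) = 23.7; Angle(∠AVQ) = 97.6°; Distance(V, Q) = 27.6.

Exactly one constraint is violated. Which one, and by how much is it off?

Distance(V, Q) = 27.6 — off by 5.80.

S = (0.00, 0.00) ✓; SG at -145.3° ✓; |SG| = 15.90 ✓; ∠SGR = 79.20° ✓; |GR| = 16.60 ✓; ∠GRA = 36.20° ✓; |RA| = 17.70 ✓; ∠RAV = 99.50° ✓; |AV| = 23.70 ✓; ∠AVQ = 97.60° ✓; |VQ| = 33.40 ✗.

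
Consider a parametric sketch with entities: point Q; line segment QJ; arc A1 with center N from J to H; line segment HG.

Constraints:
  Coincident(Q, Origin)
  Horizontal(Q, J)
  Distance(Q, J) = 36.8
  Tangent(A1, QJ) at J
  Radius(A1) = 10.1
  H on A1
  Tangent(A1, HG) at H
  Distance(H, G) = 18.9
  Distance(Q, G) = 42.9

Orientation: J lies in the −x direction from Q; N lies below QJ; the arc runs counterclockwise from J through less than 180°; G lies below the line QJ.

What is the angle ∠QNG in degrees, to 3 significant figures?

87.4°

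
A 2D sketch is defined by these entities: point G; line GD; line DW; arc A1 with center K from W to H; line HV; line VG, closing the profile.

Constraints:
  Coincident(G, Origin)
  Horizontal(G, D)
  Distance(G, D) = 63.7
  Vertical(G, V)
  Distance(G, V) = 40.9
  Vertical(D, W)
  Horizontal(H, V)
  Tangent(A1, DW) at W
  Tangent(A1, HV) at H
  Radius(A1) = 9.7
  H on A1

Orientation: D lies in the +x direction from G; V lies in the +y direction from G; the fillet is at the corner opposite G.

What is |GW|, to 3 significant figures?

70.9

G is at the origin; G and D share the same y with |GD| = 63.7 and D on the +x side, so D = (63.7, 0.00). GV is vertical with |GV| = 40.9 and V on the +y side, so V = (0.00, 40.9). The virtual corner opposite G is at (63.7, 40.9). A1 meets DW tangentially, so KW is at right angles to DW and A1 meets HV tangentially, so KH is at right angles to HV, with radius 9.7, so the center K sits 9.7 in from both sides at K = (54.0, 31.2). That places the tangent points at W = (63.7, 31.2) on DW and H = (54.0, 40.9) on HV. Then |GW| = |W − G| = 70.9.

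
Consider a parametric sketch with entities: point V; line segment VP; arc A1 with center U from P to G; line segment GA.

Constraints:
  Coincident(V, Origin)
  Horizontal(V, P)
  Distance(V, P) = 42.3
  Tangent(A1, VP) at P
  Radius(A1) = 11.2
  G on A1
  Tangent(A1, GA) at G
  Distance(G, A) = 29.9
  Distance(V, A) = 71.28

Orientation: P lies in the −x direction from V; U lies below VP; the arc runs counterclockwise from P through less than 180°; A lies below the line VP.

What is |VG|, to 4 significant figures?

53.78

Checks: ∠(UP, PV) = 90.00° ✓; |UP| = 11.20 ✓; |UG| = 11.20 ✓; ∠(UG, GA) = 90.00° ✓; |GA| = 29.90 ✓; |VA| = 71.28 ✓.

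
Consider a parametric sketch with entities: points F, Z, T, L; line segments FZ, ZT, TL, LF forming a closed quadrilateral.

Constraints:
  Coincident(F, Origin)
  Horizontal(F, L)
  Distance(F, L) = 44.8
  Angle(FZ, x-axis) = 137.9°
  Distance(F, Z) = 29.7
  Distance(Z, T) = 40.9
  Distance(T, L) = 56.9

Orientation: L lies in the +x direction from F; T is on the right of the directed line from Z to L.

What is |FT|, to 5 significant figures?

20.817

F is at the origin; F and L share the same y with |FL| = 44.8 and L in +x, so L = (44.8, 0). FZ runs at 137.9° with |FZ| = 29.7, so Z = (-22.037, 19.912). T is determined by |ZT| = 40.9 and |TL| = 56.9 together: it lies at the intersection of circle(Z, 40.9) and circle(L, 56.9). With |ZL| = 69.740, the foot of the radical line on ZL is 23.651 from Z and the perpendicular offset is √(40.9² − 23.651²) = 33.368. Taking the right-of-ZL solution: T = (-8.8973, -18.820).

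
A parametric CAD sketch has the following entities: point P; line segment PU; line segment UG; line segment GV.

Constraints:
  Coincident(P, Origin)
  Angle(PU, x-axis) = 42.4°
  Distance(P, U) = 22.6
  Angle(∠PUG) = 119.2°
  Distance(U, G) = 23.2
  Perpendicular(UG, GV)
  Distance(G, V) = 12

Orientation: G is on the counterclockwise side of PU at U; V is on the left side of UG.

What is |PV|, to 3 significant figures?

35.1

P is at the origin; PU runs at 42.4° with length 22.6, so U = 22.6·(cos 42.4°, sin 42.4°) = (16.7, 15.2). ∠PUG = 119.2°, so UG runs at 42.4° + (180° − 119.2°) = 103° from the x-axis; with |UG| = 23.2, G = U + 23.2·(cos 103°, sin 103°) = (11.4, 37.8). The perpendicularity gives GV at right angles to UG; with |GV| = 12.0 on the left of UG, V = G + 12.0·(-0.974, -0.228) = (-0.292, 35.1). Then |PV| = |V − P| = 35.1.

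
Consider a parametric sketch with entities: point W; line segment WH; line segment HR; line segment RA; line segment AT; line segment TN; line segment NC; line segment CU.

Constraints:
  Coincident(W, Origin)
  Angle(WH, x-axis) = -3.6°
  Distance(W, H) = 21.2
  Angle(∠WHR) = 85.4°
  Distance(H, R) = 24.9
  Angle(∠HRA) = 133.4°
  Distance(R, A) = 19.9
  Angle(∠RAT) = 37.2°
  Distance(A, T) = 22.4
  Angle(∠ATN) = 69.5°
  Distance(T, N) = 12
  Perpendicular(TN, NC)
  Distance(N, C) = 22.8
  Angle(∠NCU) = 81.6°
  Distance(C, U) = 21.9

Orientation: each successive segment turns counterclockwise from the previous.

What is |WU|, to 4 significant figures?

28.06

W is at the origin; WH runs at -3.6° with length 21.2, so H = (21.16, -1.331). ∠WHR = 85.4° gives HR at 91.00° from the x-axis; with |HR| = 24.9, R = (20.72, 23.57). ∠HRA = 133.4° gives RA at 137.6° from the x-axis; with |RA| = 19.9, A = (6.028, 36.98). ∠RAT = 37.2° gives AT at -79.60° from the x-axis; with |AT| = 22.4, T = (10.07, 14.95). ∠ATN = 69.5° gives TN at 30.90° from the x-axis; with |TN| = 12.0, N = (20.37, 21.11). TN is perpendicular to NC, so NC runs at 120.9°; with |NC| = 22.8, C = (8.660, 40.68). ∠NCU = 81.6° gives CU at -140.7° from the x-axis; with |CU| = 21.9, U = (-8.287, 26.81). Then |WU| = |U − W| = 28.06.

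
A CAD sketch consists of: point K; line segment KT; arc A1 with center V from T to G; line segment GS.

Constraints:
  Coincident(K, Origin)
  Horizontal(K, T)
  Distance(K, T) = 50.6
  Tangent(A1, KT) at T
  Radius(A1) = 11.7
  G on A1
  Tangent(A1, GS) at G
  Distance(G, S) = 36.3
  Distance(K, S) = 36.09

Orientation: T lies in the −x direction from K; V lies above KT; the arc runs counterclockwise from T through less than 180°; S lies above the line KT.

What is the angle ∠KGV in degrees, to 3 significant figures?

144°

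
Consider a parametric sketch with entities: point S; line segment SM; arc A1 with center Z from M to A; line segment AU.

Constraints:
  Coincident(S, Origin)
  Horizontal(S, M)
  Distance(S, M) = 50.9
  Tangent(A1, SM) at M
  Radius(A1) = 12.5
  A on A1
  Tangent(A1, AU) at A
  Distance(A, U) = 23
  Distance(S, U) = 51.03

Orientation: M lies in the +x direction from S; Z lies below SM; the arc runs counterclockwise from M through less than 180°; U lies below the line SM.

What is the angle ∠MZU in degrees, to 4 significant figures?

148.6°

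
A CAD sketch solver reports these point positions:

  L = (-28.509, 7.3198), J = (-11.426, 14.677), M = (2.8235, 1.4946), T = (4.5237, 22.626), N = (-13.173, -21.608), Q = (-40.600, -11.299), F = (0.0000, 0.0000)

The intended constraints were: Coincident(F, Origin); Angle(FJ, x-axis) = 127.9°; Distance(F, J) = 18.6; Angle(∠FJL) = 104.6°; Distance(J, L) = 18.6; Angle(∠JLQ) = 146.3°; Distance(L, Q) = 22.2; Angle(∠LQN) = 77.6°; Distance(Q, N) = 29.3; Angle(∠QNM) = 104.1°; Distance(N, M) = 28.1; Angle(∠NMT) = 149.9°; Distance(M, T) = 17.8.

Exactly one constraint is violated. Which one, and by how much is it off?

Distance(M, T) = 17.8 — off by 3.40.

F = (0.00, 0.00) ✓; FJ at 127.9° ✓; |FJ| = 18.60 ✓; ∠FJL = 104.6° ✓; |JL| = 18.60 ✓; ∠JLQ = 146.3° ✓; |LQ| = 22.20 ✓; ∠LQN = 77.60° ✓; |QN| = 29.30 ✓; ∠QNM = 104.1° ✓; |NM| = 28.10 ✓; ∠NMT = 149.9° ✓; |MT| = 21.20 ✗.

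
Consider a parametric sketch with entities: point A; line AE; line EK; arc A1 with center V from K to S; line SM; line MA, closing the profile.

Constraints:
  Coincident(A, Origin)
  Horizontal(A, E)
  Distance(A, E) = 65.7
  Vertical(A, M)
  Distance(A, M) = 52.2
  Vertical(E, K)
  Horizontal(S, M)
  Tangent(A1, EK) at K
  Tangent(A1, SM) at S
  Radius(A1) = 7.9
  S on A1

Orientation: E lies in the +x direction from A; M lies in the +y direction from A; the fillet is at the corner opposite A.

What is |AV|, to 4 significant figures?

72.82

A is at the origin; A and E share the same y with |AE| = 65.7 and E on the +x side, so E = (65.70, 0.000). A and M share the same x with |AM| = 52.2 and M on the +y side, so M = (0.000, 52.20). The virtual corner opposite A is at (65.70, 52.20). A1 meets EK tangentially, so VK is at right angles to EK and since A1 is tangent to SM there, VS ⟂ SM, with radius 7.9, so the center V sits 7.9 in from both sides at V = (57.80, 44.30). Then |AV| = |V − A| = 72.82.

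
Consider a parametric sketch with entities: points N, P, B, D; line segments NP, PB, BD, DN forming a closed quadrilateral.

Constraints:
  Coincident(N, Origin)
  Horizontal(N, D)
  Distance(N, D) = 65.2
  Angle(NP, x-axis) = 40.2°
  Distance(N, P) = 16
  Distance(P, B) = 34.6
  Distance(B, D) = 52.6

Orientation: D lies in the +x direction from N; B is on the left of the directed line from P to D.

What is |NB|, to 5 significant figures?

50.080

Checks: |PB| = 34.60 ✓; |BD| = 52.60 ✓.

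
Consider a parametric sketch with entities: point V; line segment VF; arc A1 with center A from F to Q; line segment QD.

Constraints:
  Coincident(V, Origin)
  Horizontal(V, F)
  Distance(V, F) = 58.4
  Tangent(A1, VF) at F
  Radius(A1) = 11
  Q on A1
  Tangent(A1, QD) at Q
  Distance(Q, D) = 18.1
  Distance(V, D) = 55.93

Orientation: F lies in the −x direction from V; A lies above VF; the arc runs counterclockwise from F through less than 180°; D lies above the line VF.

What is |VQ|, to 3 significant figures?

48.7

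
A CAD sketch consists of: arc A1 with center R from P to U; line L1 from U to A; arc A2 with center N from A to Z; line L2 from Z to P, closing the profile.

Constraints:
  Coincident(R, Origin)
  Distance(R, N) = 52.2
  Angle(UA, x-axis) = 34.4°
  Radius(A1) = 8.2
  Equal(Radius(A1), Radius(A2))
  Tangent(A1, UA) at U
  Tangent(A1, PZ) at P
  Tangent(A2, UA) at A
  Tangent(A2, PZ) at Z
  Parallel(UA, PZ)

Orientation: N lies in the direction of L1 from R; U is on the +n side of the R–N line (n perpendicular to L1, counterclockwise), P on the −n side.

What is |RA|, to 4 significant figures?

52.84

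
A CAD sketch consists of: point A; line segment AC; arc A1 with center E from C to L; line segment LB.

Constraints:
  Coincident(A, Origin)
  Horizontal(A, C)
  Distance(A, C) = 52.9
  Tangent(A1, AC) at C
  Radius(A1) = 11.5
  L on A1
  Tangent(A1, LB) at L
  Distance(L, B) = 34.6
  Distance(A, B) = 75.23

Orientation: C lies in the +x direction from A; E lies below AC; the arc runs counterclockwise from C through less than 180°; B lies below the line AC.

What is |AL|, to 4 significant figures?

45.80

A is at the origin; AC is horizontal with |AC| = 52.9 and C on the +x side, so C = (52.90, 0.000). The tangent condition forces EC to be normal to AC, so E = C + (0, -11.5) = (52.90, -11.50). Since EL ⟂ LB (tangency), |EB| = √(11.5² + 34.6²) = 36.46 regardless of where L sits on A1. So B lies on both circle(A, 75.23) and circle(E, 36.46); the below-AC intersection is B = (58.29, -47.56). L is the foot of the tangent from B: L = (42.64, -16.70).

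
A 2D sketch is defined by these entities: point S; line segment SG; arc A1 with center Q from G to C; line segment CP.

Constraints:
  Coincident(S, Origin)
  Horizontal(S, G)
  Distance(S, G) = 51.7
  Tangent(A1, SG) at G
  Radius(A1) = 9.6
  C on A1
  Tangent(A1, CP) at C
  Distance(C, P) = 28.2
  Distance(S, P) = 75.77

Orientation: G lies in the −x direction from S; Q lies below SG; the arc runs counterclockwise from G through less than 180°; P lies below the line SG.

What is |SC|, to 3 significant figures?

61.5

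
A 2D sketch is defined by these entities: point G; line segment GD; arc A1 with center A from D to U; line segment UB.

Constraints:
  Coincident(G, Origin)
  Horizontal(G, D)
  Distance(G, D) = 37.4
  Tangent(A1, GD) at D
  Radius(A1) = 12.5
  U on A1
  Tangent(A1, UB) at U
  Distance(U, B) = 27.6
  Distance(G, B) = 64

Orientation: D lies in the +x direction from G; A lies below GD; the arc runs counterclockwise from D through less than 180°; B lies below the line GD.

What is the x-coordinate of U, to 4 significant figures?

29.14

G is at the origin; G and D share the same y with |GD| = 37.4 and D on the +x side, so D = (37.40, 0.000). Tangency of A1 to GD means the radius AD is perpendicular to GD, so A = D + (0, -12.5) = (37.40, -12.50). Since AU ⟂ UB (tangency), |AB| = √(12.5² + 27.6²) = 30.30 regardless of where U sits on A1. So B lies on both circle(G, 64.0) and circle(A, 30.30); the below-GD intersection is B = (49.87, -40.11). U is the foot of the tangent from B: U = (29.14, -21.89).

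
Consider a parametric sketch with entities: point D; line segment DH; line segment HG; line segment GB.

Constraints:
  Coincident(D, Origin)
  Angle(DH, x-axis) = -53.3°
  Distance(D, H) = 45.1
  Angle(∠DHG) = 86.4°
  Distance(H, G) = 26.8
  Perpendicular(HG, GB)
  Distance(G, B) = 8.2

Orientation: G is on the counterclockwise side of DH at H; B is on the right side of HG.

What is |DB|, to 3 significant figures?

58.4

D is at the origin; DH runs at -53.3° with length 45.1, so H = 45.1·(cos -53.3°, sin -53.3°) = (27.0, -36.2). ∠DHG = 86.4°, so HG runs at -53.3° + (180° − 86.4°) = 40.3° from the x-axis; with |HG| = 26.8, G = H + 26.8·(cos 40.3°, sin 40.3°) = (47.4, -18.8). The perpendicularity gives GB at right angles to HG; with |GB| = 8.2 on the right of HG, B = G + 8.2·(0.647, -0.763) = (52.7, -25.1). Then |DB| = |B − D| = 58.4.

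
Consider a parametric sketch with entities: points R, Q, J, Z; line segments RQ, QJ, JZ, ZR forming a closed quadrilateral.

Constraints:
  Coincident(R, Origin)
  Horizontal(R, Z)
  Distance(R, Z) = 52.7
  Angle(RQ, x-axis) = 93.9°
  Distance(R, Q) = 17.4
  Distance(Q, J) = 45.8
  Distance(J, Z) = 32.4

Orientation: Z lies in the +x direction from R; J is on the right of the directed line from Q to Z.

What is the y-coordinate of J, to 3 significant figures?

-19.1

R is at the origin; R and Z share the same y with |RZ| = 52.7 and Z in +x, so Z = (52.7, 0). RQ runs at 93.9° with |RQ| = 17.4, so Q = (-1.18, 17.4). J is determined by |QJ| = 45.8 and |JZ| = 32.4 together: it lies at the intersection of circle(Q, 45.8) and circle(Z, 32.4). With |QZ| = 56.6, the foot of the radical line on QZ is 37.6 from Q and the perpendicular offset is √(45.8² − 37.6²) = 26.2. Taking the right-of-QZ solution: J = (26.5, -19.1).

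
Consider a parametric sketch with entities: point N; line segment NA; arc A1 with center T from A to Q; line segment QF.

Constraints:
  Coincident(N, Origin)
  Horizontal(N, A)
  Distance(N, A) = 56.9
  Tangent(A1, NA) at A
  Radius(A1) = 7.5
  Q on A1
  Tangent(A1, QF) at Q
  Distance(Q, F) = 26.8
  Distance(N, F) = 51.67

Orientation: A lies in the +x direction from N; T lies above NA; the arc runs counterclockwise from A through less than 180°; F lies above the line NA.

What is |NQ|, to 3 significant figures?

63.2

N is at the origin; N and A share the same y with |NA| = 56.9 and A on the +x side, so A = (56.9, 0.00). Tangency of A1 to NA means the radius TA is perpendicular to NA, so T = A + (0, 7.5) = (56.9, 7.50). Since TQ ⟂ QF (tangency), |TF| = √(7.5² + 26.8²) = 27.8 regardless of where Q sits on A1. So F lies on both circle(N, 51.67) and circle(T, 27.8); the above-NA intersection is F = (41.6, 30.7). Q is the foot of the tangent from F: Q = (61.8, 13.2).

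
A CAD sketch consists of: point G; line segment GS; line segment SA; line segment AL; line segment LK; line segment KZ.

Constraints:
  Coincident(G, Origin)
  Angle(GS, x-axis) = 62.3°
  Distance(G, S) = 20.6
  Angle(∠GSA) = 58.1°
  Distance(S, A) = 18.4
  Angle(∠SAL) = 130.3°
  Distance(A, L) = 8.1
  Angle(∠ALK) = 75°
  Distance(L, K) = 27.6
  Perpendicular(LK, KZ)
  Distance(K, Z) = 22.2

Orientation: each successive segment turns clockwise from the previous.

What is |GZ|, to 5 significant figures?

29.223

∠ALK = 75.0° gives LK at 145.70° from the x-axis; with |LK| = 27.6, K = (-6.5907, 10.277). The perpendicularity gives KZ at right angles to LK, so KZ runs at 55.700°; with |KZ| = 22.2, Z = (5.9196, 28.617). Then |GZ| = |Z − G| = 29.223.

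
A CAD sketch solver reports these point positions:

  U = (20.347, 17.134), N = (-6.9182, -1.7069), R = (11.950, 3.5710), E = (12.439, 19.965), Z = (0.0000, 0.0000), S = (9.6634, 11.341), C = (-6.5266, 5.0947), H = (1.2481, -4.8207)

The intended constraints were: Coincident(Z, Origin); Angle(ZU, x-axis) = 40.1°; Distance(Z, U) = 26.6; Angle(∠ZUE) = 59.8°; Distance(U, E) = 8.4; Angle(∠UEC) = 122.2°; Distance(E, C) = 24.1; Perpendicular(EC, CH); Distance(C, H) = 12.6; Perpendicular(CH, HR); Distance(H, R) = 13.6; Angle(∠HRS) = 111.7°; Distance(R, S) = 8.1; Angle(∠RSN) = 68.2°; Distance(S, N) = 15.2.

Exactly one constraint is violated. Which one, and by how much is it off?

Distance(S, N) = 15.2 — off by 5.90.

Z = (0.00, 0.00) ✓; ZU at 40.10° ✓; |ZU| = 26.60 ✓; ∠ZUE = 59.80° ✓; |UE| = 8.399 ✓; ∠UEC = 122.2° ✓; |EC| = 24.10 ✓; ∠(EC, CH) = 90.00° ✓; |CH| = 12.60 ✓; ∠(CH, HR) = 90.00° ✓; |HR| = 13.60 ✓; ∠HRS = 111.7° ✓; |RS| = 8.099 ✓; ∠RSN = 68.20° ✓; |SN| = 21.10 ✗.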